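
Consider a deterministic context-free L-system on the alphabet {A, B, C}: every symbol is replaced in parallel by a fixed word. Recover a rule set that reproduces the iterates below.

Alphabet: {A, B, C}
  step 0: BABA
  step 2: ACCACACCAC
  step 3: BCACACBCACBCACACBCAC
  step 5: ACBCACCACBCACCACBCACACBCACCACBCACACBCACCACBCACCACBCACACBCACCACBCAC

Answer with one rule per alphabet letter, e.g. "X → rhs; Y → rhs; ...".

A->BC, B->C, C->AC

  step 2 ⇒ step 3: ACCACACCAC ⇒ BC·AC·AC·BC·AC·BC·AC·AC·BC·AC
    A ↦ BC
    C ↦ AC
    B ↦ C  (constrained at step 0)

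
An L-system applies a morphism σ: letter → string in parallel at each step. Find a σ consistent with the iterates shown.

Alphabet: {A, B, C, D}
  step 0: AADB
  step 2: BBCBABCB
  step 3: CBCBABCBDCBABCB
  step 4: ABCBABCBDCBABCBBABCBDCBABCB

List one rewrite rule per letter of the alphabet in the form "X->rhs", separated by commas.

A->D, B->CB, C->AB, D->B

  step 3 ⇒ step 4: CBCBABCBDCBABCB ⇒ AB·CB·AB·CB·D·CB·AB·CB·B·AB·CB·D·CB·AB·CB
    A ↦ D
    B ↦ CB
    C ↦ AB
    D ↦ B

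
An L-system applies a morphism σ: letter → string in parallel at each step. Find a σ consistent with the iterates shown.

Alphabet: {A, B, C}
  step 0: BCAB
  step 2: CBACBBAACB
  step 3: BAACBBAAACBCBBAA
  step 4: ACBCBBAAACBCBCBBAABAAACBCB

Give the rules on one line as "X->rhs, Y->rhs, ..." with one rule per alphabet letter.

A->CB, B->A, C->BA

  step 3 ⇒ step 4: BAACBBAAACBCBBAA ⇒ A·CB·CB·BA·A·A·CB·CB·CB·BA·A·BA·A·A·CB·CB
    A ↦ CB
    B ↦ A
    C ↦ BA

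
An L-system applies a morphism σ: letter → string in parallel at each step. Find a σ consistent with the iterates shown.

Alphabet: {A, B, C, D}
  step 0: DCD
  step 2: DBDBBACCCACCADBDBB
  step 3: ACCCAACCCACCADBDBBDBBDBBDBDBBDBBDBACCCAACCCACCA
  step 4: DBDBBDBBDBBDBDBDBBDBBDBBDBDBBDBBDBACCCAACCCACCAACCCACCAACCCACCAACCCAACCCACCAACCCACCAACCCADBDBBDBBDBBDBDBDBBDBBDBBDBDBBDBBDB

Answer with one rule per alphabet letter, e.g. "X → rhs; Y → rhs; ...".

A->DB, B->CCA, C->DBB, D->AC

  step 3 ⇒ step 4: ACCCAACCCACCADBDBBDBBDBBDBDBBDBBDBACCCAACCCACCA ⇒ DB·DBB·DBB·DBB·DB·DB·DBB·DBB·DBB·DB·DBB·DBB·DB·AC·CCA·AC·CCA·CCA·AC·CCA·CCA·AC·CCA·CCA·AC·CCA·AC·CCA·CCA·AC·CCA·CCA·AC·CCA·DB·DBB·DBB·DBB·DB·DB·DBB·DBB·DBB·DB·DBB·DBB·DB
    A ↦ DB
    B ↦ CCA
    C ↦ DBB
    D ↦ AC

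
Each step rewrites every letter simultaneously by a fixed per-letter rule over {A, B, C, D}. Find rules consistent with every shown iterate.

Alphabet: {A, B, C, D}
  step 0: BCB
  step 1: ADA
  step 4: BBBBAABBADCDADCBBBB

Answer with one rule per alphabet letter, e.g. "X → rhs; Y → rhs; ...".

A->BB, B->A, C->D, D->ADC

  step 0 ⇒ step 1: BCB ⇒ A·D·A
    B ↦ A
    C ↦ D
    A ↦ BB  (constrained at step 1)
    D ↦ ADC  (constrained at step 1)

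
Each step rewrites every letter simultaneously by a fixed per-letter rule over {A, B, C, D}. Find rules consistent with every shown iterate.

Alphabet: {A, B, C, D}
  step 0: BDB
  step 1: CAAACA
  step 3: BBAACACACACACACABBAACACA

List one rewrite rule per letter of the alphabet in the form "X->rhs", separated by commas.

  step 0 ⇒ step 1: BDB ⇒ CA·AA·CA
    B ↦ CA
    D ↦ AA
    A ↦ BB  (constrained at step 1)
    C ↦ AD  (constrained at step 1)

A->BB, B->CA, C->AD, D->AA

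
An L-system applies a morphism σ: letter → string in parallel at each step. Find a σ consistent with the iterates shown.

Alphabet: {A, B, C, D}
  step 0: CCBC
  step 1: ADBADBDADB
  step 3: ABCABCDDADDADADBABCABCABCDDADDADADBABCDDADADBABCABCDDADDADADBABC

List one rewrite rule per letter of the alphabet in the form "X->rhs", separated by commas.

  step 0 ⇒ step 1: CCBC ⇒ ADB·ADB·D·ADB
    B ↦ D
    C ↦ ADB
    A ↦ DDA  (constrained at step 1)
    D ↦ ABC  (constrained at step 1)

A->DDA, B->D, C->ADB, D->ABC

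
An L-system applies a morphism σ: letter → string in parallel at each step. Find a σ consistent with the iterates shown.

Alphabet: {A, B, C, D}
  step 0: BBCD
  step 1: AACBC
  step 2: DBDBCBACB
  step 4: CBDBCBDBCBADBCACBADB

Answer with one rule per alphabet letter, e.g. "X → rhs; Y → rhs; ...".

  step 1 ⇒ step 2: AACBC ⇒ DB·DB·CB·A·CB
    A ↦ DB
    B ↦ A
    C ↦ CB
  step 0 ⇒ step 1: BBCD ⇒ A·A·CB·C
    D ↦ C

A->DB, B->A, C->CB, D->C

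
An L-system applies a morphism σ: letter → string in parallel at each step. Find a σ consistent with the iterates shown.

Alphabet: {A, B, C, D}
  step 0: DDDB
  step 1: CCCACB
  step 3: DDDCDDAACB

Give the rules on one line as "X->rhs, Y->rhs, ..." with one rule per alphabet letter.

  step 0 ⇒ step 1: DDDB ⇒ C·C·C·ACB
    B ↦ ACB
    D ↦ C
    A ↦ D  (constrained at step 1)
    C ↦ A  (constrained at step 1)

A->D, B->ACB, C->A, D->C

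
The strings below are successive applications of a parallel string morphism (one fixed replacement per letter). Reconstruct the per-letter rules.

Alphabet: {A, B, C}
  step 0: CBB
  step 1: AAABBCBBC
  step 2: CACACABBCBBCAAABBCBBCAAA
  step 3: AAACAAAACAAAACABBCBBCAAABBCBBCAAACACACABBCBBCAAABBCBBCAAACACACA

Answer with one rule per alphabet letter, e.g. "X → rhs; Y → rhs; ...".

  step 2 ⇒ step 3: CACACABBCBBCAAABBCBBCAAA ⇒ AAA·CA·AAA·CA·AAA·CA·BBC·BBC·AAA·BBC·BBC·AAA·CA·CA·CA·BBC·BBC·AAA·BBC·BBC·AAA·CA·CA·CA
    A ↦ CA
    B ↦ BBC
    C ↦ AAA

A->CA, B->BBC, C->AAA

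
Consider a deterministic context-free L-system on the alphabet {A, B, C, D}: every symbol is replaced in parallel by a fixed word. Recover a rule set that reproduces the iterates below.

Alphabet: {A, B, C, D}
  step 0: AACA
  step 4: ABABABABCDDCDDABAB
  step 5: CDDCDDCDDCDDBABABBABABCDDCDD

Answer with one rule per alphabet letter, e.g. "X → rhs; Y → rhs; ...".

A->C, B->DD, C->B, D->AB

  step 4 ⇒ step 5: ABABABABCDDCDDABAB ⇒ C·DD·C·DD·C·DD·C·DD·B·AB·AB·B·AB·AB·C·DD·C·DD
    A ↦ C
    B ↦ DD
    C ↦ B
    D ↦ AB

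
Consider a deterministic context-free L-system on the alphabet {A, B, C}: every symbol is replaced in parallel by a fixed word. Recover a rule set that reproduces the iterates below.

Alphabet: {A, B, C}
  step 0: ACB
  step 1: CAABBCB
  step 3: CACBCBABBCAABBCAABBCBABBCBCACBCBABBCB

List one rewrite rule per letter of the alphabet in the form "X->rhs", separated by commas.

  step 0 ⇒ step 1: ACB ⇒ CA·ABB·CB
    A ↦ CA
    B ↦ CB
    C ↦ ABB

A->CA, B->CB, C->ABB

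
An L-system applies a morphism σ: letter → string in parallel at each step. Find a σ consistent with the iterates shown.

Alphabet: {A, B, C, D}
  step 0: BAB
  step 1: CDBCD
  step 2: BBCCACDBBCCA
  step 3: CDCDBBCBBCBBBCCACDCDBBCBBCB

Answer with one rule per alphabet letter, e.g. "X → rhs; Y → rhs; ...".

A->B, B->CD, C->BBC, D->CA

  step 2 ⇒ step 3: BBCCACDBBCCA ⇒ CD·CD·BBC·BBC·B·BBC·CA·CD·CD·BBC·BBC·B
    A ↦ B
    B ↦ CD
    C ↦ BBC
    D ↦ CA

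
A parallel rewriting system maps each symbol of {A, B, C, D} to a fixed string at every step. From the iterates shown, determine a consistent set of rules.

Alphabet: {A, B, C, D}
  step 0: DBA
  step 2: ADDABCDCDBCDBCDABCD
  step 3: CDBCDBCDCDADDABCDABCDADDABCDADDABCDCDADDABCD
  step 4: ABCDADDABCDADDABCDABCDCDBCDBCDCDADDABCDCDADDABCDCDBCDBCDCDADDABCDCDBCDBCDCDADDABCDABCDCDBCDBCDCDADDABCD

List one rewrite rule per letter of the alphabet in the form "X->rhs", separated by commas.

  step 3 ⇒ step 4: CDBCDBCDCDADDABCDABCDADDABCDADDABCDCDADDABCD ⇒ A·BCD·ADD·A·BCD·ADD·A·BCD·A·BCD·CD·BCD·BCD·CD·ADD·A·BCD·CD·ADD·A·BCD·CD·BCD·BCD·CD·ADD·A·BCD·CD·BCD·BCD·CD·ADD·A·BCD·A·BCD·CD·BCD·BCD·CD·ADD·A·BCD
    A ↦ CD
    B ↦ ADD
    C ↦ A
    D ↦ BCD

A->CD, B->ADD, C->A, D->BCD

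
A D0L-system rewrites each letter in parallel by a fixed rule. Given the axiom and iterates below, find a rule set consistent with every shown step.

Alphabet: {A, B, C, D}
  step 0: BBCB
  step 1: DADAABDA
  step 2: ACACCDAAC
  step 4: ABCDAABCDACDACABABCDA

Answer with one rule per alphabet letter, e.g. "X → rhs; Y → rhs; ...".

  step 1 ⇒ step 2: DADAABDA ⇒ A·C·A·C·C·DA·A·C
    A ↦ C
    B ↦ DA
    D ↦ A
  step 0 ⇒ step 1: BBCB ⇒ DA·DA·AB·DA
    C ↦ AB

A->C, B->DA, C->AB, D->A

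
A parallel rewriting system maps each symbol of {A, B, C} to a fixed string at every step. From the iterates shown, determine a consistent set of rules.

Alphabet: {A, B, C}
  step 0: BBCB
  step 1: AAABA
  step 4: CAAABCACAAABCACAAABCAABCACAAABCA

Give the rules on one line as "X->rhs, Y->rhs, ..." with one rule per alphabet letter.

A->CA, B->A, C->AB

  step 0 ⇒ step 1: BBCB ⇒ A·A·AB·A
    B ↦ A
    C ↦ AB
    A ↦ CA  (constrained at step 1)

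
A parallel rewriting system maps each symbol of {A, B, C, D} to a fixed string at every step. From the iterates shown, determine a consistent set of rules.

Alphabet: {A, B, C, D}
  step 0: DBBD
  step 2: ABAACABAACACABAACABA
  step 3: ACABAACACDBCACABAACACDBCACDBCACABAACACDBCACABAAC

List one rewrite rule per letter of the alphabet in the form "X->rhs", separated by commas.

A->AC, B->ABA, C->DBC, D->B

  step 2 ⇒ step 3: ABAACABAACACABAACABA ⇒ AC·ABA·AC·AC·DBC·AC·ABA·AC·AC·DBC·AC·DBC·AC·ABA·AC·AC·DBC·AC·ABA·AC
    A ↦ AC
    B ↦ ABA
    C ↦ DBC
    D ↦ B  (constrained at step 0)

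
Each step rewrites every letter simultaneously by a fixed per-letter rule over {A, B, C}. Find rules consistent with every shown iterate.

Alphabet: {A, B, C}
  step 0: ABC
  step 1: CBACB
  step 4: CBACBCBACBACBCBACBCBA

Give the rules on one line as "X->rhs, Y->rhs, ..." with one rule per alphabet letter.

A->CB, B->A, C->CB

  step 0 ⇒ step 1: ABC ⇒ CB·A·CB
    A ↦ CB
    B ↦ A
    C ↦ CB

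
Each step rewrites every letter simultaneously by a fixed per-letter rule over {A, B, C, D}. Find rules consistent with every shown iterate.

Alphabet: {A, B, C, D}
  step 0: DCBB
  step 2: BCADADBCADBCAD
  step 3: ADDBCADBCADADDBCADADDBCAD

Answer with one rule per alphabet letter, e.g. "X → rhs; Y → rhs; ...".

  step 2 ⇒ step 3: BCADADBCADBCAD ⇒ AD·D·BC·AD·BC·AD·AD·D·BC·AD·AD·D·BC·AD
    A ↦ BC
    B ↦ AD
    C ↦ D
    D ↦ AD

A->BC, B->AD, C->D, D->AD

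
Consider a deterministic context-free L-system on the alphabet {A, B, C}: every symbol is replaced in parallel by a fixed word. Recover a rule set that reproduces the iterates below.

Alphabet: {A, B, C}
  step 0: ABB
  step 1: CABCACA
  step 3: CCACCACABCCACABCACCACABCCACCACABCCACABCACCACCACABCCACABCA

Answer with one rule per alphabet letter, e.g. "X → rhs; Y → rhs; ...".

A->CAB, B->CA, C->CCA

  step 0 ⇒ step 1: ABB ⇒ CAB·CA·CA
    A ↦ CAB
    B ↦ CA
    C ↦ CCA  (constrained at step 1)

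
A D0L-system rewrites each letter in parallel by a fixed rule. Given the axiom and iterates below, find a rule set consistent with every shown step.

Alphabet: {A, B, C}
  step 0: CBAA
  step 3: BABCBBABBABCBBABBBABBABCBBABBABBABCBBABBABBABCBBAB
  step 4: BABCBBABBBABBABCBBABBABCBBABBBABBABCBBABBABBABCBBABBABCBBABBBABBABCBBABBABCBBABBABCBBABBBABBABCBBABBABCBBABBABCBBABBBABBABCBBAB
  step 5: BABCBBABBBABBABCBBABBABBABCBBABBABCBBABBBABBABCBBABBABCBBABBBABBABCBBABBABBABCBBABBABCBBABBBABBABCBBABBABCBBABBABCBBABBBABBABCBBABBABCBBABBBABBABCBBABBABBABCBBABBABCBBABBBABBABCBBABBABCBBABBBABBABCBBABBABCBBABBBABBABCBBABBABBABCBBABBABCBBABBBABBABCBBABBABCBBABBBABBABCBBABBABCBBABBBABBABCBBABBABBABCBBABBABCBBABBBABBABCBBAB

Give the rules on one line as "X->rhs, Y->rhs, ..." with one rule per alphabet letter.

A->CB, B->BAB, C->B

  step 4 ⇒ step 5: BABCBBABBBABBABCBBABBABCBBABBBABBABCBBABBABBABCBBABBABCBBABBBABBABCBBABBABCBBABBABCBBABBBABBABCBBABBABCBBABBABCBBABBBABBABCBBAB ⇒ BAB·CB·BAB·B·BAB·BAB·CB·BAB·BAB·BAB·CB·BAB·BAB·CB·BAB·B·BAB·BAB·CB·BAB·BAB·CB·BAB·B·BAB·BAB·CB·BAB·BAB·BAB·CB·BAB·BAB·CB·BAB·B·BAB·BAB·CB·BAB·BAB·CB·BAB·BAB·CB·BAB·B·BAB·BAB·CB·BAB·BAB·CB·BAB·B·BAB·BAB·CB·BAB·BAB·BAB·CB·BAB·BAB·CB·BAB·B·BAB·BAB·CB·BAB·BAB·CB·BAB·B·BAB·BAB·CB·BAB·BAB·CB·BAB·B·BAB·BAB·CB·BAB·BAB·BAB·CB·BAB·BAB·CB·BAB·B·BAB·BAB·CB·BAB·BAB·CB·BAB·B·BAB·BAB·CB·BAB·BAB·CB·BAB·B·BAB·BAB·CB·BAB·BAB·BAB·CB·BAB·BAB·CB·BAB·B·BAB·BAB·CB·BAB
    A ↦ CB
    B ↦ BAB
    C ↦ B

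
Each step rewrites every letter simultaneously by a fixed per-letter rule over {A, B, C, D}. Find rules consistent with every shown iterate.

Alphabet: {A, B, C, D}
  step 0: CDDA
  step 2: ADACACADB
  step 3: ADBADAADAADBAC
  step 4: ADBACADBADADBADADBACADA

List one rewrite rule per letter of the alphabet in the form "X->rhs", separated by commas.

A->AD, B->AC, C->A, D->B

  step 3 ⇒ step 4: ADBADAADAADBAC ⇒ AD·B·AC·AD·B·AD·AD·B·AD·AD·B·AC·AD·A
    A ↦ AD
    B ↦ AC
    C ↦ A
    D ↦ B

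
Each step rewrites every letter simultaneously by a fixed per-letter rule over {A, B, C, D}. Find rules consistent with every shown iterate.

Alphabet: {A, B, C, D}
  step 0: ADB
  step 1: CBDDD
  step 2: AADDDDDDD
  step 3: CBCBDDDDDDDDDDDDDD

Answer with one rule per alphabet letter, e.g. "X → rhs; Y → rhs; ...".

  step 2 ⇒ step 3: AADDDDDDD ⇒ CB·CB·DD·DD·DD·DD·DD·DD·DD
    A ↦ CB
    D ↦ DD
  step 0 ⇒ step 1: ADB ⇒ CB·DD·D
    B ↦ D
  step 1 ⇒ step 2: CBDDD ⇒ AA·D·DD·DD·DD
    C ↦ AA

A->CB, B->D, C->AA, D->DD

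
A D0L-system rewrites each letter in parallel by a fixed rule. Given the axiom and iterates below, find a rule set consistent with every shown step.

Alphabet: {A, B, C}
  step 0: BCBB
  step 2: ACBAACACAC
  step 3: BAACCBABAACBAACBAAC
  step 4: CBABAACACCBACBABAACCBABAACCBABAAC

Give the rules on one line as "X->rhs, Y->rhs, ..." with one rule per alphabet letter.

A->BA, B->C, C->AC

  step 3 ⇒ step 4: BAACCBABAACBAACBAAC ⇒ C·BA·BA·AC·AC·C·BA·C·BA·BA·AC·C·BA·BA·AC·C·BA·BA·AC
    A ↦ BA
    B ↦ C
    C ↦ AC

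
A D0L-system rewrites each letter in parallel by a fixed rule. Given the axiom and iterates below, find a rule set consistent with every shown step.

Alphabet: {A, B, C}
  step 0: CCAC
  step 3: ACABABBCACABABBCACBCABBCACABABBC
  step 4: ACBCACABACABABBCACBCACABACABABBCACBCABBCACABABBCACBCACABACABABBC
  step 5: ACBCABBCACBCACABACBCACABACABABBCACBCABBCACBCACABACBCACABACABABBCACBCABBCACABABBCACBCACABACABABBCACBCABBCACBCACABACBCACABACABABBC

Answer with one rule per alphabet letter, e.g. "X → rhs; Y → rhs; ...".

  step 4 ⇒ step 5: ACBCACABACABABBCACBCACABACABABBCACBCABBCACABABBCACBCACABACABABBC ⇒ AC·BC·AB·BC·AC·BC·AC·AB·AC·BC·AC·AB·AC·AB·AB·BC·AC·BC·AB·BC·AC·BC·AC·AB·AC·BC·AC·AB·AC·AB·AB·BC·AC·BC·AB·BC·AC·AB·AB·BC·AC·BC·AC·AB·AC·AB·AB·BC·AC·BC·AB·BC·AC·BC·AC·AB·AC·BC·AC·AB·AC·AB·AB·BC
    A ↦ AC
    B ↦ AB
    C ↦ BC

A->AC, B->AB, C->BC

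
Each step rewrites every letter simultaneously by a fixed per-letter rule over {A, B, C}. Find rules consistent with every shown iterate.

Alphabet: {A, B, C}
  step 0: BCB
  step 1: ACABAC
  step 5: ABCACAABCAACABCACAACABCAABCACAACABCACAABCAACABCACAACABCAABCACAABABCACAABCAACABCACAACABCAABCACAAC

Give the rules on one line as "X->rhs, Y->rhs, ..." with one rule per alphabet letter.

A->CA, B->AC, C->AB

  step 0 ⇒ step 1: BCB ⇒ AC·AB·AC
    B ↦ AC
    C ↦ AB
    A ↦ CA  (constrained at step 1)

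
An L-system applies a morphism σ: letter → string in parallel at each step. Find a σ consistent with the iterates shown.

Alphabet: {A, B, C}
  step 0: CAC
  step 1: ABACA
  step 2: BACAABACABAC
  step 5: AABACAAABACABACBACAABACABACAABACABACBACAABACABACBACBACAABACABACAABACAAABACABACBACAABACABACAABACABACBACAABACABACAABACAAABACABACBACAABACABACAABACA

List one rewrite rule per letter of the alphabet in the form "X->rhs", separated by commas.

  step 1 ⇒ step 2: ABACA ⇒ BAC·AA·BAC·A·BAC
    A ↦ BAC
    B ↦ AA
    C ↦ A

A->BAC, B->AA, C->A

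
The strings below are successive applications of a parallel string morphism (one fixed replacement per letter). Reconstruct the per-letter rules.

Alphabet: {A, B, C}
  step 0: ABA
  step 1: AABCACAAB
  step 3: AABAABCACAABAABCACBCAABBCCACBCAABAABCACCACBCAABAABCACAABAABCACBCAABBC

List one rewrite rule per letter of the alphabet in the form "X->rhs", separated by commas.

  step 0 ⇒ step 1: ABA ⇒ AAB·CAC·AAB
    A ↦ AAB
    B ↦ CAC
    C ↦ BC  (constrained at step 1)

A->AAB, B->CAC, C->BC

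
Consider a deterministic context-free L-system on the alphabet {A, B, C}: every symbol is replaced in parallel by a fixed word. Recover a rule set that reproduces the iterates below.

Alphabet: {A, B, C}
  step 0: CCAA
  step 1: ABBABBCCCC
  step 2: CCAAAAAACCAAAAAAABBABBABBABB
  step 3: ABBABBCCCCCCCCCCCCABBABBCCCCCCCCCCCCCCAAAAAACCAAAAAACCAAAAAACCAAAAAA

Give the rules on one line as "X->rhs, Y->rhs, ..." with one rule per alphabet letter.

  step 2 ⇒ step 3: CCAAAAAACCAAAAAAABBABBABBABB ⇒ ABB·ABB·CC·CC·CC·CC·CC·CC·ABB·ABB·CC·CC·CC·CC·CC·CC·CC·AAA·AAA·CC·AAA·AAA·CC·AAA·AAA·CC·AAA·AAA
    A ↦ CC
    B ↦ AAA
    C ↦ ABB

A->CC, B->AAA, C->ABB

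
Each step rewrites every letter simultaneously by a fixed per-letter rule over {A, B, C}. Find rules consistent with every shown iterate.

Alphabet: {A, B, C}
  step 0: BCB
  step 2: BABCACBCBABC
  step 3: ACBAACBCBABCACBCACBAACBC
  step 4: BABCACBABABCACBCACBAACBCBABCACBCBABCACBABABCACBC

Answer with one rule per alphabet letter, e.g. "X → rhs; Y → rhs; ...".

  step 3 ⇒ step 4: ACBAACBCBABCACBCACBAACBC ⇒ BA·BC·AC·BA·BA·BC·AC·BC·AC·BA·AC·BC·BA·BC·AC·BC·BA·BC·AC·BA·BA·BC·AC·BC
    A ↦ BA
    B ↦ AC
    C ↦ BC

A->BA, B->AC, C->BC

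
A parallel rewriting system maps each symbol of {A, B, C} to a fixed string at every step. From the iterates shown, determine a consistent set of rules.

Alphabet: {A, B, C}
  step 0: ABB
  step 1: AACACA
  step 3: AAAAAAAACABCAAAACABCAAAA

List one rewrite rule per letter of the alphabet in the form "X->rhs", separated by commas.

  step 0 ⇒ step 1: ABB ⇒ AA·CA·CA
    A ↦ AA
    B ↦ CA
    C ↦ BC  (constrained at step 1)

A->AA, B->CA, C->BC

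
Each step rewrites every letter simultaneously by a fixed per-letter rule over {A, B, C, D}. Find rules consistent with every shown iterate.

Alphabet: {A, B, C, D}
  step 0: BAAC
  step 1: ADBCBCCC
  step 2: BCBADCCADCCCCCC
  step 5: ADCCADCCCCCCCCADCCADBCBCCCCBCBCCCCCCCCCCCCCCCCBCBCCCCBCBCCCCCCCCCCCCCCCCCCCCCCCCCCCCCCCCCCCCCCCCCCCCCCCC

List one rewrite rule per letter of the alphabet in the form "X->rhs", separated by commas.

A->BC, B->AD, C->CC, D->B

  step 1 ⇒ step 2: ADBCBCCC ⇒ BC·B·AD·CC·AD·CC·CC·CC
    A ↦ BC
    B ↦ AD
    C ↦ CC
    D ↦ B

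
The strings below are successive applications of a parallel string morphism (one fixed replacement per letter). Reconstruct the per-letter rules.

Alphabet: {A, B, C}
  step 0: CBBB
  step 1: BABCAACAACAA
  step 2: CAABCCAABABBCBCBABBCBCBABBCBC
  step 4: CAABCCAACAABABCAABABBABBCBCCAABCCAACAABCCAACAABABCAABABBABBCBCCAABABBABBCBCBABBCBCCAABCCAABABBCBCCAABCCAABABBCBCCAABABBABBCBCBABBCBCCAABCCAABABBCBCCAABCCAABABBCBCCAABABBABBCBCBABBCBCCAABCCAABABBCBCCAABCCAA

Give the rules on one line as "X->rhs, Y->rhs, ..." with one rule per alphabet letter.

A->BC, B->CAA, C->BAB

  step 1 ⇒ step 2: BABCAACAACAA ⇒ CAA·BC·CAA·BAB·BC·BC·BAB·BC·BC·BAB·BC·BC
    A ↦ BC
    B ↦ CAA
    C ↦ BAB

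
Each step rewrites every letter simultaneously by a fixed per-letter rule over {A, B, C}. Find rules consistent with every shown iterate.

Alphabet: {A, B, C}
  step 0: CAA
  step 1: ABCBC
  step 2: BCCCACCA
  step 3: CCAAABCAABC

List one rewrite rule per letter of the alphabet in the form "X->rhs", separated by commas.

  step 2 ⇒ step 3: BCCCACCA ⇒ CC·A·A·A·BC·A·A·BC
    A ↦ BC
    B ↦ CC
    C ↦ A

A->BC, B->CC, C->A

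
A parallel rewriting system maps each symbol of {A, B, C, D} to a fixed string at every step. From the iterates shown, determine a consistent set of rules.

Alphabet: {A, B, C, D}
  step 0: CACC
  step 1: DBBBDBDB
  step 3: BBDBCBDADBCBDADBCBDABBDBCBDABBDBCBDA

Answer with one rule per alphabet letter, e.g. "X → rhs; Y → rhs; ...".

  step 0 ⇒ step 1: CACC ⇒ DB·BB·DB·DB
    A ↦ BB
    C ↦ DB
    B ↦ CBD  (constrained at step 1)
    D ↦ A  (constrained at step 1)

A->BB, B->CBD, C->DB, D->A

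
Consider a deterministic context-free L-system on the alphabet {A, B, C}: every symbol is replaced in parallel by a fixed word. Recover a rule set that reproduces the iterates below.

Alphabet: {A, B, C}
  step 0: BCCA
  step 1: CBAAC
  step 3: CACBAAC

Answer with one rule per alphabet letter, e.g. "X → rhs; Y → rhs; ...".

  step 0 ⇒ step 1: BCCA ⇒ CB·A·A·C
    A ↦ C
    B ↦ CB
    C ↦ A

A->C, B->CB, C->A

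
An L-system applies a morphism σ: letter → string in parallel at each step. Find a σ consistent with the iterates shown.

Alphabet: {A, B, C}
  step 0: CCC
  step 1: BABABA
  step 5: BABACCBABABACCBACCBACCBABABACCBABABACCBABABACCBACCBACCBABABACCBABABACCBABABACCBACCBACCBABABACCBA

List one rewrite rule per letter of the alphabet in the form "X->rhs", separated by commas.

  step 0 ⇒ step 1: CCC ⇒ BA·BA·BA
    C ↦ BA
    A ↦ BA  (constrained at step 1)
    B ↦ CC  (constrained at step 1)

A->BA, B->CC, C->BA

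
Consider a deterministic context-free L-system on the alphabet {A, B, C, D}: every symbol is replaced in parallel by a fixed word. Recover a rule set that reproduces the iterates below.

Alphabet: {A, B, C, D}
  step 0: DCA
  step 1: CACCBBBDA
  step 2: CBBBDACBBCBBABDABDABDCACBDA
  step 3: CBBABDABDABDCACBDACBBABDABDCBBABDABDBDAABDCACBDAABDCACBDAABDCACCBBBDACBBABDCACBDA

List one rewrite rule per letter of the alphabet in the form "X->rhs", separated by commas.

A->BDA, B->ABD, C->CBB, D->CAC

  step 2 ⇒ step 3: CBBBDACBBCBBABDABDABDCACBDA ⇒ CBB·ABD·ABD·ABD·CAC·BDA·CBB·ABD·ABD·CBB·ABD·ABD·BDA·ABD·CAC·BDA·ABD·CAC·BDA·ABD·CAC·CBB·BDA·CBB·ABD·CAC·BDA
    A ↦ BDA
    B ↦ ABD
    C ↦ CBB
    D ↦ CAC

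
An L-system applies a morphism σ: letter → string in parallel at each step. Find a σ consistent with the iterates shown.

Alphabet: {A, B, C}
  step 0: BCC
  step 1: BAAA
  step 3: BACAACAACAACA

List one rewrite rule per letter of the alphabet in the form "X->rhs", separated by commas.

A->CA, B->BA, C->A

  step 0 ⇒ step 1: BCC ⇒ BA·A·A
    B ↦ BA
    C ↦ A
    A ↦ CA  (constrained at step 1)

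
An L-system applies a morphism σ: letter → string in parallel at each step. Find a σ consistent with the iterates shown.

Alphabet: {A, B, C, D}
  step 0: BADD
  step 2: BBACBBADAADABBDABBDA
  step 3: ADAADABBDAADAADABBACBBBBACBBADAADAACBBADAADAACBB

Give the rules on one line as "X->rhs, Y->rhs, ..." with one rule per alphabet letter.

  step 2 ⇒ step 3: BBACBBADAADABBDABBDA ⇒ ADA·ADA·BB·DA·ADA·ADA·BB·AC·BB·BB·AC·BB·ADA·ADA·AC·BB·ADA·ADA·AC·BB
    A ↦ BB
    B ↦ ADA
    C ↦ DA
    D ↦ AC

A->BB, B->ADA, C->DA, D->AC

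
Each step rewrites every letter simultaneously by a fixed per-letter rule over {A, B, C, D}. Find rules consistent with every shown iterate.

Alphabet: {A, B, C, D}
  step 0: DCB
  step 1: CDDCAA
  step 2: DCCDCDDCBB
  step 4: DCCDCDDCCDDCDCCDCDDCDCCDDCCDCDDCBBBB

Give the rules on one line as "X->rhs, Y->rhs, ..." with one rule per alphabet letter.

  step 1 ⇒ step 2: CDDCAA ⇒ DC·CD·CD·DC·B·B
    A ↦ B
    C ↦ DC
    D ↦ CD
  step 0 ⇒ step 1: DCB ⇒ CD·DC·AA
    B ↦ AA

A->B, B->AA, C->DC, D->CD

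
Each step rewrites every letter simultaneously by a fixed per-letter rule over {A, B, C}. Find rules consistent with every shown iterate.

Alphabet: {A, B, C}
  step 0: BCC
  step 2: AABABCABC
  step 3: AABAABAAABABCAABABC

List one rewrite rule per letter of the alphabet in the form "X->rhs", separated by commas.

A->AAB, B->A, C->BC

  step 2 ⇒ step 3: AABABCABC ⇒ AAB·AAB·A·AAB·A·BC·AAB·A·BC
    A ↦ AAB
    B ↦ A
    C ↦ BC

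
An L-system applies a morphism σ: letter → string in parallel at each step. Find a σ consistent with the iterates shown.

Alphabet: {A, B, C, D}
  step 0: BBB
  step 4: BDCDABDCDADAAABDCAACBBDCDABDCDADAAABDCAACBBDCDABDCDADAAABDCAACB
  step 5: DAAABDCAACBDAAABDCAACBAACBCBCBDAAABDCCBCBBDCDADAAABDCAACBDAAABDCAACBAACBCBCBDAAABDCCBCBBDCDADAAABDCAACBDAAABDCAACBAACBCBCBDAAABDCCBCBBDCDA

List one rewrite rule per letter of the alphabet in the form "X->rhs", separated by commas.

  step 4 ⇒ step 5: BDCDABDCDADAAABDCAACBBDCDABDCDADAAABDCAACBBDCDABDCDADAAABDCAACB ⇒ DA·AA·BDC·AA·CB·DA·AA·BDC·AA·CB·AA·CB·CB·CB·DA·AA·BDC·CB·CB·BDC·DA·DA·AA·BDC·AA·CB·DA·AA·BDC·AA·CB·AA·CB·CB·CB·DA·AA·BDC·CB·CB·BDC·DA·DA·AA·BDC·AA·CB·DA·AA·BDC·AA·CB·AA·CB·CB·CB·DA·AA·BDC·CB·CB·BDC·DA
    A ↦ CB
    B ↦ DA
    C ↦ BDC
    D ↦ AA

A->CB, B->DA, C->BDC, D->AA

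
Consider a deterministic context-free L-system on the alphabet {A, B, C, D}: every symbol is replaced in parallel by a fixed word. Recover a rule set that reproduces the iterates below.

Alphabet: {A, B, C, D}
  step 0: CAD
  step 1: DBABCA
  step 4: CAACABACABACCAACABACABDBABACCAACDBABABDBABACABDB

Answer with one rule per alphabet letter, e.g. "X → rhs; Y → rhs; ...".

A->AB, B->AC, C->DB, D->CA

  step 0 ⇒ step 1: CAD ⇒ DB·AB·CA
    A ↦ AB
    C ↦ DB
    D ↦ CA
    B ↦ AC  (constrained at step 1)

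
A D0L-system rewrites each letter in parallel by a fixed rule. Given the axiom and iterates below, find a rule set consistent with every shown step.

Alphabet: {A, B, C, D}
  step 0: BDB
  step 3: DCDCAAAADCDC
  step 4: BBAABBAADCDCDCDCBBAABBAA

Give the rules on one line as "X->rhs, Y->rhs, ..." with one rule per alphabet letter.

A->DC, B->C, C->AA, D->BB

  step 3 ⇒ step 4: DCDCAAAADCDC ⇒ BB·AA·BB·AA·DC·DC·DC·DC·BB·AA·BB·AA
    A ↦ DC
    C ↦ AA
    D ↦ BB
    B ↦ C  (constrained at step 0)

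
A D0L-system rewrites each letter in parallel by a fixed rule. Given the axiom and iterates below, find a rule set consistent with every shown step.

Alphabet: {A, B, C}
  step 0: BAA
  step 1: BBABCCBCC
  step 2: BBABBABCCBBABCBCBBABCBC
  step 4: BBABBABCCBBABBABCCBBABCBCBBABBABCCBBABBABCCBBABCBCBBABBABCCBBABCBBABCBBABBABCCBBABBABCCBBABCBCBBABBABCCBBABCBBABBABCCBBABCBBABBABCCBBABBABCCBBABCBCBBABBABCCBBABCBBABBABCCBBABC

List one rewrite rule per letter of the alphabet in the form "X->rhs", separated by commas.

  step 1 ⇒ step 2: BBABCCBCC ⇒ BBA·BBA·BCC·BBA·BC·BC·BBA·BC·BC
    A ↦ BCC
    B ↦ BBA
    C ↦ BC

A->BCC, B->BBA, C->BC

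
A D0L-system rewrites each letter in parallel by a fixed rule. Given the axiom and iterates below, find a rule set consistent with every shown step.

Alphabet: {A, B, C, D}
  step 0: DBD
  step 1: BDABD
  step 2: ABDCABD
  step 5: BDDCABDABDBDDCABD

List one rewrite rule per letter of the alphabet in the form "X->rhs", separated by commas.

  step 1 ⇒ step 2: BDABD ⇒ A·BD·C·A·BD
    A ↦ C
    B ↦ A
    D ↦ BD
    C ↦ D  (constrained at step 2)

A->C, B->A, C->D, D->BD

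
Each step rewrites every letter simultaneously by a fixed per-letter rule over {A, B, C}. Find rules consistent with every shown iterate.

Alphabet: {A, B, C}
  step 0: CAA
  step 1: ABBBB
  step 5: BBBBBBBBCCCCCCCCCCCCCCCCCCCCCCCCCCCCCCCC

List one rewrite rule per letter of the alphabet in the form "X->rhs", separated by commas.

A->BB, B->CC, C->A

  step 0 ⇒ step 1: CAA ⇒ A·BB·BB
    A ↦ BB
    C ↦ A
    B ↦ CC  (constrained at step 1)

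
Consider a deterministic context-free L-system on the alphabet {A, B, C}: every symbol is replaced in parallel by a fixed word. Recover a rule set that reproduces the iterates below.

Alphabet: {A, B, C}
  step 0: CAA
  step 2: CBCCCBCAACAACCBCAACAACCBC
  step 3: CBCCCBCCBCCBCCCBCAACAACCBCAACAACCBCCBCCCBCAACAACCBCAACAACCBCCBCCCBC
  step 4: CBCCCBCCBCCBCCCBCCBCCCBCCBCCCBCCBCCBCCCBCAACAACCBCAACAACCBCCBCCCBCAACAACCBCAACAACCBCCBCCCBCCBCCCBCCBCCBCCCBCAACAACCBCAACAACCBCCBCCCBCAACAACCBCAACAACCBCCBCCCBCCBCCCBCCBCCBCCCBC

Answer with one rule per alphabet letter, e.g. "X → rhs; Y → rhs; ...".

  step 3 ⇒ step 4: CBCCCBCCBCCBCCCBCAACAACCBCAACAACCBCCBCCCBCAACAACCBCAACAACCBCCBCCCBC ⇒ CBC·C·CBC·CBC·CBC·C·CBC·CBC·C·CBC·CBC·C·CBC·CBC·CBC·C·CBC·AAC·AAC·CBC·AAC·AAC·CBC·CBC·C·CBC·AAC·AAC·CBC·AAC·AAC·CBC·CBC·C·CBC·CBC·C·CBC·CBC·CBC·C·CBC·AAC·AAC·CBC·AAC·AAC·CBC·CBC·C·CBC·AAC·AAC·CBC·AAC·AAC·CBC·CBC·C·CBC·CBC·C·CBC·CBC·CBC·C·CBC
    A ↦ AAC
    B ↦ C
    C ↦ CBC

A->AAC, B->C, C->CBC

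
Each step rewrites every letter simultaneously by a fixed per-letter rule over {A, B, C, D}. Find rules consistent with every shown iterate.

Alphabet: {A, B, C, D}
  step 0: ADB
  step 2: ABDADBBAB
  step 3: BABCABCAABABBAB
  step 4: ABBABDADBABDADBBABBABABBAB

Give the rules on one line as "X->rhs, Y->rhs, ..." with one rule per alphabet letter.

A->B, B->AB, C->DAD, D->CA

  step 3 ⇒ step 4: BABCABCAABABBAB ⇒ AB·B·AB·DAD·B·AB·DAD·B·B·AB·B·AB·AB·B·AB
    A ↦ B
    B ↦ AB
    C ↦ DAD
  step 2 ⇒ step 3: ABDADBBAB ⇒ B·AB·CA·B·CA·AB·AB·B·AB
    D ↦ CA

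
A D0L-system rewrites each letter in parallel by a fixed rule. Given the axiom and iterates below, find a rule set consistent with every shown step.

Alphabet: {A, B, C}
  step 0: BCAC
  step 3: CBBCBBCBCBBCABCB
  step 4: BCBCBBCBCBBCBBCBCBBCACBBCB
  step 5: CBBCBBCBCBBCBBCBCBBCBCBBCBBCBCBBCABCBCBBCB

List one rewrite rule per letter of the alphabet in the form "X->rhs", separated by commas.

A->CA, B->CB, C->B

  step 4 ⇒ step 5: BCBCBBCBCBBCBBCBCBBCACBBCB ⇒ CB·B·CB·B·CB·CB·B·CB·B·CB·CB·B·CB·CB·B·CB·B·CB·CB·B·CA·B·CB·CB·B·CB
    A ↦ CA
    B ↦ CB
    C ↦ B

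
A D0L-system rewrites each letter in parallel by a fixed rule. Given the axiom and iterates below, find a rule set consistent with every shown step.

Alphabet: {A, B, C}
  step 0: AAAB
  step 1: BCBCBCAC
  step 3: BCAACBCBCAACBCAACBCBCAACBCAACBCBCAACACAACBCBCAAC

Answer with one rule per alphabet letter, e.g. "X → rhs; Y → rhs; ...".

  step 0 ⇒ step 1: AAAB ⇒ BC·BC·BC·AC
    A ↦ BC
    B ↦ AC
    C ↦ AAC  (constrained at step 1)

A->BC, B->AC, C->AAC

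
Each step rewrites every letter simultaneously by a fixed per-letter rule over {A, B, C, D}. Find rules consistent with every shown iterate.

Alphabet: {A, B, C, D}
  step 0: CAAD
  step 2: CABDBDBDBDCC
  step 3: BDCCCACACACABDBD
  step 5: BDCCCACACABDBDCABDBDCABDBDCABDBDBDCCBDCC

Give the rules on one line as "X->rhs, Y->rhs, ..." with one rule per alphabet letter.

A->CC, B->C, C->BD, D->A

  step 2 ⇒ step 3: CABDBDBDBDCC ⇒ BD·CC·C·A·C·A·C·A·C·A·BD·BD
    A ↦ CC
    B ↦ C
    C ↦ BD
    D ↦ A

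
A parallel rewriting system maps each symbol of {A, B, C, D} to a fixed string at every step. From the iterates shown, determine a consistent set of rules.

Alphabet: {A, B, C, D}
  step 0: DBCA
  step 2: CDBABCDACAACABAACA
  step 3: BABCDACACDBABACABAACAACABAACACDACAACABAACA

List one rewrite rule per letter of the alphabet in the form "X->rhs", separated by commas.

A->ACA, B->CD, C->BA, D->B

  step 2 ⇒ step 3: CDBABCDACAACABAACA ⇒ BA·B·CD·ACA·CD·BA·B·ACA·BA·ACA·ACA·BA·ACA·CD·ACA·ACA·BA·ACA
    A ↦ ACA
    B ↦ CD
    C ↦ BA
    D ↦ B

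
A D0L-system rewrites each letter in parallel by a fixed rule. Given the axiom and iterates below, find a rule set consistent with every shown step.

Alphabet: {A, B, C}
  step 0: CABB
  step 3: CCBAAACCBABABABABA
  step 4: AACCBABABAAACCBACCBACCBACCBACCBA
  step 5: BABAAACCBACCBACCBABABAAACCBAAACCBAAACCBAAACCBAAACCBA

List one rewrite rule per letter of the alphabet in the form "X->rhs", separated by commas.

A->BA, B->CC, C->A

  step 4 ⇒ step 5: AACCBABABAAACCBACCBACCBACCBACCBA ⇒ BA·BA·A·A·CC·BA·CC·BA·CC·BA·BA·BA·A·A·CC·BA·A·A·CC·BA·A·A·CC·BA·A·A·CC·BA·A·A·CC·BA
    A ↦ BA
    B ↦ CC
    C ↦ A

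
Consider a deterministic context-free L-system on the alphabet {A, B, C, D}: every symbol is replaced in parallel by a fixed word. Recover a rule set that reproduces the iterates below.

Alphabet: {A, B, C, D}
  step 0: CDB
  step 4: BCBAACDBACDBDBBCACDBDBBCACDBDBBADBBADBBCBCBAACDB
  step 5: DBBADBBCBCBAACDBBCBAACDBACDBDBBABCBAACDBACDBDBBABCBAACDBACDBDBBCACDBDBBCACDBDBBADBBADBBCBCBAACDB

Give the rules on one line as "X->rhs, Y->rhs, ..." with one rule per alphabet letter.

A->BC, B->DB, C->BA, D->AC

  step 4 ⇒ step 5: BCBAACDBACDBDBBCACDBDBBCACDBDBBADBBADBBCBCBAACDB ⇒ DB·BA·DB·BC·BC·BA·AC·DB·BC·BA·AC·DB·AC·DB·DB·BA·BC·BA·AC·DB·AC·DB·DB·BA·BC·BA·AC·DB·AC·DB·DB·BC·AC·DB·DB·BC·AC·DB·DB·BA·DB·BA·DB·BC·BC·BA·AC·DB
    A ↦ BC
    B ↦ DB
    C ↦ BA
    D ↦ AC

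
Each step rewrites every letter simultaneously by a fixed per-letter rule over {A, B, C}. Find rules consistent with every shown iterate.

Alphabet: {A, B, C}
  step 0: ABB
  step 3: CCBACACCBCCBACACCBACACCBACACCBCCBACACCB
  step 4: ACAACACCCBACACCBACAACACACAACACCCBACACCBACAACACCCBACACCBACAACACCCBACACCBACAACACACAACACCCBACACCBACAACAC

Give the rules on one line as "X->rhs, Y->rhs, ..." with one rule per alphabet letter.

A->CCB, B->C, C->ACA

  step 3 ⇒ step 4: CCBACACCBCCBACACCBACACCBACACCBCCBACACCB ⇒ ACA·ACA·C·CCB·ACA·CCB·ACA·ACA·C·ACA·ACA·C·CCB·ACA·CCB·ACA·ACA·C·CCB·ACA·CCB·ACA·ACA·C·CCB·ACA·CCB·ACA·ACA·C·ACA·ACA·C·CCB·ACA·CCB·ACA·ACA·C
    A ↦ CCB
    B ↦ C
    C ↦ ACA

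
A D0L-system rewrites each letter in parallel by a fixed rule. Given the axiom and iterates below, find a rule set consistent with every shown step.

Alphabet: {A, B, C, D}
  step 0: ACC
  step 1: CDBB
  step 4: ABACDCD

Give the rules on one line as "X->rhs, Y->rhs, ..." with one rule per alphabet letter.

A->CD, B->D, C->B, D->A

  step 0 ⇒ step 1: ACC ⇒ CD·B·B
    A ↦ CD
    C ↦ B
    B ↦ D  (constrained at step 1)
    D ↦ A  (constrained at step 1)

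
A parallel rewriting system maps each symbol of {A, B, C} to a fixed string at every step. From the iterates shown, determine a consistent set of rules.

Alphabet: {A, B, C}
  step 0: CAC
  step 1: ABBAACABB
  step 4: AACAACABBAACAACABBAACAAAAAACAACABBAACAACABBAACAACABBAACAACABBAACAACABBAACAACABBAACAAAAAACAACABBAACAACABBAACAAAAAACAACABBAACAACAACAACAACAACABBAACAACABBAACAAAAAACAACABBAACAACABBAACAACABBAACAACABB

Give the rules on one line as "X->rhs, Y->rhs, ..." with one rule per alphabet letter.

A->AAC, B->AA, C->ABB

  step 0 ⇒ step 1: CAC ⇒ ABB·AAC·ABB
    A ↦ AAC
    C ↦ ABB
    B ↦ AA  (constrained at step 1)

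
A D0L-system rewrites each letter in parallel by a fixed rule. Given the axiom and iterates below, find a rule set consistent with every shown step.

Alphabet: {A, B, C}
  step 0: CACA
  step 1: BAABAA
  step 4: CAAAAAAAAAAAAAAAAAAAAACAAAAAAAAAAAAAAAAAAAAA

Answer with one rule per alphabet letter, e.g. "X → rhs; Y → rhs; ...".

  step 0 ⇒ step 1: CACA ⇒ B·AA·B·AA
    A ↦ AA
    C ↦ B
    B ↦ CA  (constrained at step 1)

A->AA, B->CA, C->B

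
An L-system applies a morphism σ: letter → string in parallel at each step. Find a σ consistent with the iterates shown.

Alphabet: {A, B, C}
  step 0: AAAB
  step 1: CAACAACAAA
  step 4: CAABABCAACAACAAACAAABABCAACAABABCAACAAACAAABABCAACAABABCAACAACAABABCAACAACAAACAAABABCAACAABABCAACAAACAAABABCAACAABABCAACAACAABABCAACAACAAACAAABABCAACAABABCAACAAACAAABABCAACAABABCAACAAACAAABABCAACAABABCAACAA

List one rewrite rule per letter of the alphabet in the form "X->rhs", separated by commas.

  step 0 ⇒ step 1: AAAB ⇒ CAA·CAA·CAA·A
    A ↦ CAA
    B ↦ A
    C ↦ BAB  (constrained at step 1)

A->CAA, B->A, C->BAB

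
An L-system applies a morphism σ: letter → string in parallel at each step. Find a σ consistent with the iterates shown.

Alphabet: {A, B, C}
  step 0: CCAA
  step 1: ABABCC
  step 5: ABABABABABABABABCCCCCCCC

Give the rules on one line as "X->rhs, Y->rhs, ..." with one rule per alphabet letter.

  step 0 ⇒ step 1: CCAA ⇒ AB·AB·C·C
    A ↦ C
    C ↦ AB
    B ↦ C  (constrained at step 1)

A->C, B->C, C->AB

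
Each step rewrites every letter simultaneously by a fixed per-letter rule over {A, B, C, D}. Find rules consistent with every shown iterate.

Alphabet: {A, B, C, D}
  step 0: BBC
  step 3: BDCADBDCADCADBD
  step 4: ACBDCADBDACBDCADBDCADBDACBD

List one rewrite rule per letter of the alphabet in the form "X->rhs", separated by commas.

A->D, B->AC, C->CA, D->BD

  step 3 ⇒ step 4: BDCADBDCADCADBD ⇒ AC·BD·CA·D·BD·AC·BD·CA·D·BD·CA·D·BD·AC·BD
    A ↦ D
    B ↦ AC
    C ↦ CA
    D ↦ BD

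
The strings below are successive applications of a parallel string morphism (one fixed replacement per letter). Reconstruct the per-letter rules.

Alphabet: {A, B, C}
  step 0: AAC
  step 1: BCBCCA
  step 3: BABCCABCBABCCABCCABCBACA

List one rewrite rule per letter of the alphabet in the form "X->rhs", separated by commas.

A->BC, B->BA, C->CA

  step 0 ⇒ step 1: AAC ⇒ BC·BC·CA
    A ↦ BC
    C ↦ CA
    B ↦ BA  (constrained at step 1)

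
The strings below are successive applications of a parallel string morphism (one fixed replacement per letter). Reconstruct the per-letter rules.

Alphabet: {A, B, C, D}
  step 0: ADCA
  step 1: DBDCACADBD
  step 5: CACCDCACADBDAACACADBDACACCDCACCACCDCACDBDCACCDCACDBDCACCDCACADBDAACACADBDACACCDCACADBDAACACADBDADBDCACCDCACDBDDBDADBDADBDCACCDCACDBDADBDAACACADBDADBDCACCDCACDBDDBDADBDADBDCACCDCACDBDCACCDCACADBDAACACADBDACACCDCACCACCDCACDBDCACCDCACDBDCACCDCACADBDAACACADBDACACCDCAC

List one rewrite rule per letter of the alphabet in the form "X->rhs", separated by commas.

A->DBD, B->CD, C->A, D->CAC

  step 0 ⇒ step 1: ADCA ⇒ DBD·CAC·A·DBD
    A ↦ DBD
    C ↦ A
    D ↦ CAC
    B ↦ CD  (constrained at step 1)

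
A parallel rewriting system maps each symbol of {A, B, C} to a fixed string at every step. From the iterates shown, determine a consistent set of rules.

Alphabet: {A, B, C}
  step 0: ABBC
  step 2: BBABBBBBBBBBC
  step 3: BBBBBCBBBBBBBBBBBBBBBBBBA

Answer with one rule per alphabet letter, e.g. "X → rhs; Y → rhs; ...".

  step 2 ⇒ step 3: BBABBBBBBBBBC ⇒ BB·BB·BC·BB·BB·BB·BB·BB·BB·BB·BB·BB·A
    A ↦ BC
    B ↦ BB
    C ↦ A

A->BC, B->BB, C->A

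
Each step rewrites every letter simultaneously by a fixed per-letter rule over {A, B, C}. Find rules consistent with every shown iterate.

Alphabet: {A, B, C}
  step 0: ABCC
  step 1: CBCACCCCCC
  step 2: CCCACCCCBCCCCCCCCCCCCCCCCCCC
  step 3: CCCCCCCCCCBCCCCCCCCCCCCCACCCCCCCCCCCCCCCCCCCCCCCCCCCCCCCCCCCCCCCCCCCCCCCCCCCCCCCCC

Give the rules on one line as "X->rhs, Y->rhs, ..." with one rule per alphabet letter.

  step 2 ⇒ step 3: CCCACCCCBCCCCCCCCCCCCCCCCCCC ⇒ CCC·CCC·CCC·CBC·CCC·CCC·CCC·CCC·A·CCC·CCC·CCC·CCC·CCC·CCC·CCC·CCC·CCC·CCC·CCC·CCC·CCC·CCC·CCC·CCC·CCC·CCC·CCC
    A ↦ CBC
    B ↦ A
    C ↦ CCC

A->CBC, B->A, C->CCC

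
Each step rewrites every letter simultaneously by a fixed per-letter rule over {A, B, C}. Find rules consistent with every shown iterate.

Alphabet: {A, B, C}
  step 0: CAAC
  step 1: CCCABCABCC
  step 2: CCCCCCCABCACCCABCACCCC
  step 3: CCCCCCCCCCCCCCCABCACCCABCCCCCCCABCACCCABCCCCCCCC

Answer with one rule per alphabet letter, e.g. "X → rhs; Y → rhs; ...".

A->CAB, B->CA, C->CC

  step 2 ⇒ step 3: CCCCCCCABCACCCABCACCCC ⇒ CC·CC·CC·CC·CC·CC·CC·CAB·CA·CC·CAB·CC·CC·CC·CAB·CA·CC·CAB·CC·CC·CC·CC
    A ↦ CAB
    B ↦ CA
    C ↦ CC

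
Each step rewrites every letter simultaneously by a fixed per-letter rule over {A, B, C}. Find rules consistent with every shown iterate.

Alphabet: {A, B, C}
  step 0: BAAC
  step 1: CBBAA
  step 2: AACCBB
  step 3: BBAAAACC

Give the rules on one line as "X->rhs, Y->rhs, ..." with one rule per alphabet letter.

A->B, B->C, C->AA

  step 2 ⇒ step 3: AACCBB ⇒ B·B·AA·AA·C·C
    A ↦ B
    B ↦ C
    C ↦ AA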